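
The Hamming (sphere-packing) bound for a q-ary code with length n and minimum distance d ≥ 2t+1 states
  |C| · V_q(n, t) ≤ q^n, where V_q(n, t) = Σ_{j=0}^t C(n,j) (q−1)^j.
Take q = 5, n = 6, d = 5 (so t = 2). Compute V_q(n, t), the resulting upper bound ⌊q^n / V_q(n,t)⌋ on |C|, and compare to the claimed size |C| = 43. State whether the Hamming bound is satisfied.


V_q(n, t) = 265, q^n = 15625, Hamming bound = 58, |C| = 43 ≤ bound (satisfied).

Step 1: Compute V_q(n, t) = Σ_{j=0}^2 C(n, j) (q−1)^j.
  j = 0: C(6,0)·(4)^0 = 1·1 = 1.
  j = 1: C(6,1)·(4)^1 = 6·4 = 24.
  j = 2: C(6,2)·(4)^2 = 15·16 = 240.
  V_q(n, t) = 1 + 24 + 240 = 265.
Step 2: q^n = 5^6 = 15625.
Step 3: Hamming bound ⌊q^n / V_q(n,t)⌋ = ⌊15625/265⌋ = 58.
Step 4: Compare |C| = 43 to 58: satisfied.
The claimed |C| lies below the Hamming bound.


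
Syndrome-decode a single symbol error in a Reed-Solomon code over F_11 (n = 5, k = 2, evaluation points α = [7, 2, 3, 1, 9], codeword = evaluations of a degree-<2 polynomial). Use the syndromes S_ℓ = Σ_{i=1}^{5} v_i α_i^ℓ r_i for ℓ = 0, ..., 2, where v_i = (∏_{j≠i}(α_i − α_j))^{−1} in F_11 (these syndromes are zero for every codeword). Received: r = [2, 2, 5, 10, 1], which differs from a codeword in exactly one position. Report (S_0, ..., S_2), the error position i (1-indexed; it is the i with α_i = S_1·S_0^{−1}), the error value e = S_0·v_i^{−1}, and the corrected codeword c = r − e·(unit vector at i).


S = (9, 8, 1), error at position 1, error magnitude e = 7, c = [6, 2, 5, 10, 1].

Step 1: column multipliers v_i = (∏_{j≠i}(α_i − α_j))^{−1} mod 11.
  i = 1 (α = 7): (7−2)(7−3)(7−1)(7−9) = 5·4·6·(−2) = −240 ≡ 2, so v_1 = 2^{−1} = 6 (mod 11).
  i = 2 (α = 2): (2−7)(2−3)(2−1)(2−9) = (−5)·(−1)·1·(−7) = −35 ≡ 9, so v_2 = 9^{−1} = 5 (mod 11).
  i = 3 (α = 3): (3−7)(3−2)(3−1)(3−9) = (−4)·1·2·(−6) = 48 ≡ 4, so v_3 = 4^{−1} = 3 (mod 11).
  i = 4 (α = 1): (1−7)(1−2)(1−3)(1−9) = (−6)·(−1)·(−2)·(−8) = 96 ≡ 8, so v_4 = 8^{−1} = 7 (mod 11).
  i = 5 (α = 9): (9−7)(9−2)(9−3)(9−1) = 2·7·6·8 = 672 ≡ 1, so v_5 = 1^{−1} = 1 (mod 11).
  v = [6, 5, 3, 7, 1].
Step 2: syndromes of r = [2, 2, 5, 10, 1] (all sums mod 11).
  S_0 = Σ v_i r_i = 6·2 + 5·2 + 3·5 + 7·10 + 1·1 = 108 ≡ 9.
  S_1 = Σ v_i α_i r_i = 6·7·2 + 5·2·2 + 3·3·5 + 7·1·10 + 1·9·1 = 228 ≡ 8.
  α_i^2 mod 11 = [5, 4, 9, 1, 4].
  S_2 = Σ v_i α_i^2 r_i = 6·5·2 + 5·4·2 + 3·9·5 + 7·1·10 + 1·4·1 = 309 ≡ 1.
  S = (9, 8, 1) ≠ 0, so r is not a codeword (an error is present).
Step 3: locate the error. For a single error e at position i, S_ℓ = v_i·e·α_i^ℓ, so α_err = S_1/S_0.
  S_0^{−1} = 9^{−1} = 5 (mod 11), so α_err = 8·5 = 40 ≡ 7 = α_1. Error position i = 1.
  Consistency check: S_2/S_1 = 1·7 = 7 ≡ 7 = α_err ✓ (single-error assumption holds).
Step 4: error magnitude e = S_0/v_1 = S_0·∏_{j≠1}(α_1 − α_j) = 9·2 = 18 ≡ 7 (mod 11).
Step 5: correct position 1: c_1 = r_1 − e = 2 − 7 ≡ 6 (mod 11). Hence c = [6, 2, 5, 10, 1].
  Check: interpolating c through the α_i gives m(x) = 7 + 3·x (degree < 2) with m(α_i) = c_i for every i, so c is indeed a codeword.


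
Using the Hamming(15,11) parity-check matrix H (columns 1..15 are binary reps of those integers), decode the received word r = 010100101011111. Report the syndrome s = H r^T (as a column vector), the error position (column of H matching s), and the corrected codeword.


s = (0, 0, 1, 1)^T, error position = 3, corrected codeword c = 011100101011111

Compute s = H r^T mod 2 one row at a time:
  s_1 = 0 + 1 + 0 + 1 + 1 + 1 + 1 + 1 = 6 ≡ 0 (mod 2).
  s_2 = 1 + 0 + 0 + 1 + 1 + 1 + 1 + 1 = 6 ≡ 0 (mod 2).
  s_3 = 1 + 0 + 0 + 1 + 0 + 1 + 1 + 1 = 5 ≡ 1 (mod 2).
  s_4 = 0 + 0 + 0 + 1 + 1 + 1 + 1 + 1 = 5 ≡ 1 (mod 2).
s = (0, 0, 1, 1)^T — this equals column 3 of H (binary 0011), so error is at position 3.
Correct: flip bit 3 of r = 010100101011111 to get c = 011100101011111.


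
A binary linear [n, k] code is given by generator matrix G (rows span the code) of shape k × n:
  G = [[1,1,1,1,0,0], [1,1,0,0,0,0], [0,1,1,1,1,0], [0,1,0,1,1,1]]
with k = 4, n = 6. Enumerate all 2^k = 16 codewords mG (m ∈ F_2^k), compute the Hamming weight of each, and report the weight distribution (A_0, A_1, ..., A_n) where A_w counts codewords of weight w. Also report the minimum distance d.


Weight distribution: A_0 = 1, A_2 = 6, A_4 = 9. Minimum distance d = 2.

Enumerate all 2^4 = 16 messages m ∈ F_2^4.
For each, compute codeword c = mG in F_2^6, then tally its weight.
  m = 0000 → c = 000000, weight = 0.
  m = 1000 → c = 111100, weight = 4.
  m = 0100 → c = 110000, weight = 2.
  m = 1100 → c = 001100, weight = 2.
  m = 0010 → c = 011110, weight = 4.
  m = 1010 → c = 100010, weight = 2.
  m = 0110 → c = 101110, weight = 4.
  m = 1110 → c = 010010, weight = 2.
  m = 0001 → c = 010111, weight = 4.
  m = 1001 → c = 101011, weight = 4.
  m = 0101 → c = 100111, weight = 4.
  m = 1101 → c = 011011, weight = 4.
  m = 0011 → c = 001001, weight = 2.
  m = 1011 → c = 110101, weight = 4.
  m = 0111 → c = 111001, weight = 4.
  m = 1111 → c = 000101, weight = 2.
Tally weights:
  weight 0: 1 codewords.
  weight 2: 6 codewords.
  weight 4: 9 codewords.
Minimum distance d = smallest w > 0 with A_w > 0 = 2.
Sanity: Σ A_w = 16 = 2^4 = 16 ✓.


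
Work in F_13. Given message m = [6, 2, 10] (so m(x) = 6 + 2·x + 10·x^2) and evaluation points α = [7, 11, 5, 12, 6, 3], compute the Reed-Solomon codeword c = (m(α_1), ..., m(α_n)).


c = [3, 3, 6, 1, 1, 11]

Message polynomial: m(x) = 6 + 2·x + 10·x^2 (mod 13).
For each evaluation point α_i, compute m(α_i) mod 13:
  α_1 = 7: Horner steps 10 → 7 → 3, so m(7) = 3.
  α_2 = 11: Horner steps 10 → 8 → 3, so m(11) = 3.
  α_3 = 5: Horner steps 10 → 0 → 6, so m(5) = 6.
  α_4 = 12: Horner steps 10 → 5 → 1, so m(12) = 1.
  α_5 = 6: Horner steps 10 → 10 → 1, so m(6) = 1.
  α_6 = 3: Horner steps 10 → 6 → 11, so m(3) = 11.
Codeword c = [3, 3, 6, 1, 1, 11] ∈ F_13^6.


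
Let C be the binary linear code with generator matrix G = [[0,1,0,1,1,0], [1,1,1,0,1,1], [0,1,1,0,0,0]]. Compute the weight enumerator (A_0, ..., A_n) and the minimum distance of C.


Weight distribution: A_0 = 1, A_2 = 1, A_3 = 3, A_4 = 2, A_5 = 1. Minimum distance d = 2.

Enumerate all 2^3 = 8 messages m ∈ F_2^3.
For each, compute codeword c = mG in F_2^6, then tally its weight.
  m = 000 → c = 000000, weight = 0.
  m = 100 → c = 010110, weight = 3.
  m = 010 → c = 111011, weight = 5.
  m = 110 → c = 101101, weight = 4.
  m = 001 → c = 011000, weight = 2.
  m = 101 → c = 001110, weight = 3.
  m = 011 → c = 100011, weight = 3.
  m = 111 → c = 110101, weight = 4.
Tally weights:
  weight 0: 1 codewords.
  weight 2: 1 codewords.
  weight 3: 3 codewords.
  weight 4: 2 codewords.
  weight 5: 1 codewords.
Minimum distance d = smallest w > 0 with A_w > 0 = 2.
Sanity: Σ A_w = 8 = 2^3 = 8 ✓.


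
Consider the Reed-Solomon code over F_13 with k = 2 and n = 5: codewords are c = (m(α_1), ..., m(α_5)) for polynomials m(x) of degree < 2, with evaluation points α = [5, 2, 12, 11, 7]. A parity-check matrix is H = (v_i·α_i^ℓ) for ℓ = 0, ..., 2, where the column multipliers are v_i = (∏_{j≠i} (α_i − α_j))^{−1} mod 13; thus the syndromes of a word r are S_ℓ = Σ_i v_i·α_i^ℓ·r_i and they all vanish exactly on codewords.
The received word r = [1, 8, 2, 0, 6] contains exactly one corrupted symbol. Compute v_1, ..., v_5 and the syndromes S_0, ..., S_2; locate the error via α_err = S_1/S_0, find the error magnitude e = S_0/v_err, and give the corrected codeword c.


S = (8, 4, 2), error at position 5, error magnitude e = 1, c = [1, 8, 2, 0, 5].

Step 1: column multipliers v_i = (∏_{j≠i}(α_i − α_j))^{−1} mod 13.
  i = 1 (α = 5): (5−2)(5−12)(5−11)(5−7) = 3·(−7)·(−6)·(−2) = −252 ≡ 8, so v_1 = 8^{−1} = 5 (mod 13).
  i = 2 (α = 2): (2−5)(2−12)(2−11)(2−7) = (−3)·(−10)·(−9)·(−5) = 1350 ≡ 11, so v_2 = 11^{−1} = 6 (mod 13).
  i = 3 (α = 12): (12−5)(12−2)(12−11)(12−7) = 7·10·1·5 = 350 ≡ 12, so v_3 = 12^{−1} = 12 (mod 13).
  i = 4 (α = 11): (11−5)(11−2)(11−12)(11−7) = 6·9·(−1)·4 = −216 ≡ 5, so v_4 = 5^{−1} = 8 (mod 13).
  i = 5 (α = 7): (7−5)(7−2)(7−12)(7−11) = 2·5·(−5)·(−4) = 200 ≡ 5, so v_5 = 5^{−1} = 8 (mod 13).
  v = [5, 6, 12, 8, 8].
Step 2: syndromes of r = [1, 8, 2, 0, 6] (all sums mod 13).
  S_0 = Σ v_i r_i = 5·1 + 6·8 + 12·2 + 8·0 + 8·6 = 125 ≡ 8.
  S_1 = Σ v_i α_i r_i = 5·5·1 + 6·2·8 + 12·12·2 + 8·11·0 + 8·7·6 = 745 ≡ 4.
  α_i^2 mod 13 = [12, 4, 1, 4, 10].
  S_2 = Σ v_i α_i^2 r_i = 5·12·1 + 6·4·8 + 12·1·2 + 8·4·0 + 8·10·6 = 756 ≡ 2.
  S = (8, 4, 2) ≠ 0, so r is not a codeword (an error is present).
Step 3: locate the error. For a single error e at position i, S_ℓ = v_i·e·α_i^ℓ, so α_err = S_1/S_0.
  S_0^{−1} = 8^{−1} = 5 (mod 13), so α_err = 4·5 = 20 ≡ 7 = α_5. Error position i = 5.
  Consistency check: S_2/S_1 = 2·10 = 20 ≡ 7 = α_err ✓ (single-error assumption holds).
Step 4: error magnitude e = S_0/v_5 = S_0·∏_{j≠5}(α_5 − α_j) = 8·5 = 40 ≡ 1 (mod 13).
Step 5: correct position 5: c_5 = r_5 − e = 6 − 1 ≡ 5 (mod 13). Hence c = [1, 8, 2, 0, 5].
  Check: interpolating c through the α_i gives m(x) = 4 + 2·x (degree < 2) with m(α_i) = c_i for every i, so c is indeed a codeword.


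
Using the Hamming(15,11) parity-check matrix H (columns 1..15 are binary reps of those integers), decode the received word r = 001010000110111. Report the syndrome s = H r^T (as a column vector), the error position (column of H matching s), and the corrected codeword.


s = (1, 0, 1, 1)^T, error position = 11, corrected codeword c = 001010000100111

Compute s = H r^T mod 2 one row at a time:
  s_1 = 0 + 0 + 1 + 1 + 0 + 1 + 1 + 1 = 5 ≡ 1 (mod 2).
  s_2 = 0 + 1 + 0 + 0 + 0 + 1 + 1 + 1 = 4 ≡ 0 (mod 2).
  s_3 = 0 + 1 + 0 + 0 + 1 + 1 + 1 + 1 = 5 ≡ 1 (mod 2).
  s_4 = 0 + 1 + 1 + 0 + 0 + 1 + 1 + 1 = 5 ≡ 1 (mod 2).
s = (1, 0, 1, 1)^T — this equals column 11 of H (binary 1011), so error is at position 11.
Correct: flip bit 11 of r = 001010000110111 to get c = 001010000100111.


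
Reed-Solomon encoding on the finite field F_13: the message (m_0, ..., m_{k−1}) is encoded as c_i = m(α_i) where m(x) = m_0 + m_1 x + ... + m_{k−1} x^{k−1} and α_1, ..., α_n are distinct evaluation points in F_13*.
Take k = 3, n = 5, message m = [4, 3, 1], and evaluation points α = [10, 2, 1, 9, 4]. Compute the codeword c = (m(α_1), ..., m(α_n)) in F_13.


c = [4, 1, 8, 8, 6]

Message polynomial: m(x) = 4 + 3·x + 1·x^2 (mod 13).
For each evaluation point α_i, compute m(α_i) mod 13:
  α_1 = 10: Horner steps 1 → 0 → 4, so m(10) = 4.
  α_2 = 2: Horner steps 1 → 5 → 1, so m(2) = 1.
  α_3 = 1: Horner steps 1 → 4 → 8, so m(1) = 8.
  α_4 = 9: Horner steps 1 → 12 → 8, so m(9) = 8.
  α_5 = 4: Horner steps 1 → 7 → 6, so m(4) = 6.
Codeword c = [4, 1, 8, 8, 6] ∈ F_13^5.


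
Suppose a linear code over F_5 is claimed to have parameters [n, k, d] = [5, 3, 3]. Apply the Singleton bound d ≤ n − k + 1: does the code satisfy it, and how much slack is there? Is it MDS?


Singleton RHS = n − k + 1 = 3, slack = 0, bound satisfied, MDS.

Singleton bound: d ≤ n − k + 1.
Here n = 5, k = 3, so n − k + 1 = 3.
Given d = 3, check d ≤ 3: YES.
Slack = (n − k + 1) − d = 0.
The code is MDS (slack = 0).
Description: the claimed parameters are [5, 3, 3]_5; such a code would be MDS (meets Singleton bound).


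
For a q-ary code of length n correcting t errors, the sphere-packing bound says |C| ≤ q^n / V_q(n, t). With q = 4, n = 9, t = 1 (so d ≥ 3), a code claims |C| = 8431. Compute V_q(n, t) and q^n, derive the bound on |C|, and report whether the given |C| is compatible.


V_q(n, t) = 28, q^n = 262144, Hamming bound = 9362, |C| = 8431 ≤ bound (satisfied).

Step 1: Compute V_q(n, t) = Σ_{j=0}^1 C(n, j) (q−1)^j.
  j = 0: C(9,0)·(3)^0 = 1·1 = 1.
  j = 1: C(9,1)·(3)^1 = 9·3 = 27.
  V_q(n, t) = 1 + 27 = 28.
Step 2: q^n = 4^9 = 262144.
Step 3: Hamming bound ⌊q^n / V_q(n,t)⌋ = ⌊262144/28⌋ = 9362.
Step 4: Compare |C| = 8431 to 9362: satisfied.
The claimed |C| lies below the Hamming bound.


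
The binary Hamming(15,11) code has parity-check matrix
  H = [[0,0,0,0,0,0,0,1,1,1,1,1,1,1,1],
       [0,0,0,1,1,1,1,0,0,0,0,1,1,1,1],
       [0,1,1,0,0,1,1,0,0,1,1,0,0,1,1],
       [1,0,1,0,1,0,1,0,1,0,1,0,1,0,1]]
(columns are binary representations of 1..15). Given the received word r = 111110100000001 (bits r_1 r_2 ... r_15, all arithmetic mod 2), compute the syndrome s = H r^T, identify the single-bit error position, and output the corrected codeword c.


s = (1, 0, 0, 1)^T, error position = 9, corrected codeword c = 111110101000001

Compute s = H r^T mod 2 one row at a time:
  s_1 = 0 + 0 + 0 + 0 + 0 + 0 + 0 + 1 = 1 ≡ 1 (mod 2).
  s_2 = 1 + 1 + 0 + 1 + 0 + 0 + 0 + 1 = 4 ≡ 0 (mod 2).
  s_3 = 1 + 1 + 0 + 1 + 0 + 0 + 0 + 1 = 4 ≡ 0 (mod 2).
  s_4 = 1 + 1 + 1 + 1 + 0 + 0 + 0 + 1 = 5 ≡ 1 (mod 2).
s = (1, 0, 0, 1)^T — this equals column 9 of H (binary 1001), so error is at position 9.
Correct: flip bit 9 of r = 111110100000001 to get c = 111110101000001.


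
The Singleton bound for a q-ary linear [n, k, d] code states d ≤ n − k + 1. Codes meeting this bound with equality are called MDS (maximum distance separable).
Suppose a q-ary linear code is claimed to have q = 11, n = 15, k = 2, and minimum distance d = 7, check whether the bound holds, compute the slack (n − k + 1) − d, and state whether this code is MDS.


Singleton RHS = n − k + 1 = 14, slack = 7, bound satisfied, not MDS.

Singleton bound: d ≤ n − k + 1.
Here n = 15, k = 2, so n − k + 1 = 14.
Given d = 7, check d ≤ 14: YES.
Slack = (n − k + 1) − d = 7.
The code is NOT MDS (slack = 7 > 0).
Description: the claimed parameters are [15, 2, 7]_11; such a code would be non-MDS.


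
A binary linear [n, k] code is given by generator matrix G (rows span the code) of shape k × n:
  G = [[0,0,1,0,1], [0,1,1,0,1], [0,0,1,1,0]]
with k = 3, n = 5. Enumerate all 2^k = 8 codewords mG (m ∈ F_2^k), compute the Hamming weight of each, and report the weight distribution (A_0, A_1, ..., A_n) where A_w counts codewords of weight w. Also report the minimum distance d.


Weight distribution: A_0 = 1, A_1 = 1, A_2 = 3, A_3 = 3. Minimum distance d = 1.

Enumerate all 2^3 = 8 messages m ∈ F_2^3.
For each, compute codeword c = mG in F_2^5, then tally its weight.
  m = 000 → c = 00000, weight = 0.
  m = 100 → c = 00101, weight = 2.
  m = 010 → c = 01101, weight = 3.
  m = 110 → c = 01000, weight = 1.
  m = 001 → c = 00110, weight = 2.
  m = 101 → c = 00011, weight = 2.
  m = 011 → c = 01011, weight = 3.
  m = 111 → c = 01110, weight = 3.
Tally weights:
  weight 0: 1 codewords.
  weight 1: 1 codewords.
  weight 2: 3 codewords.
  weight 3: 3 codewords.
Minimum distance d = smallest w > 0 with A_w > 0 = 1.
Sanity: Σ A_w = 8 = 2^3 = 8 ✓.


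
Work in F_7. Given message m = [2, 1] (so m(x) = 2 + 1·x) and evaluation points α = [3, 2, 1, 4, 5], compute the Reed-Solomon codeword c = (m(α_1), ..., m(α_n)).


c = [5, 4, 3, 6, 0]

Message polynomial: m(x) = 2 + 1·x (mod 7).
For each evaluation point α_i, compute m(α_i) mod 7:
  α_1 = 3: Horner steps 1 → 5, so m(3) = 5.
  α_2 = 2: Horner steps 1 → 4, so m(2) = 4.
  α_3 = 1: Horner steps 1 → 3, so m(1) = 3.
  α_4 = 4: Horner steps 1 → 6, so m(4) = 6.
  α_5 = 5: Horner steps 1 → 0, so m(5) = 0.
Codeword c = [5, 4, 3, 6, 0] ∈ F_7^5.


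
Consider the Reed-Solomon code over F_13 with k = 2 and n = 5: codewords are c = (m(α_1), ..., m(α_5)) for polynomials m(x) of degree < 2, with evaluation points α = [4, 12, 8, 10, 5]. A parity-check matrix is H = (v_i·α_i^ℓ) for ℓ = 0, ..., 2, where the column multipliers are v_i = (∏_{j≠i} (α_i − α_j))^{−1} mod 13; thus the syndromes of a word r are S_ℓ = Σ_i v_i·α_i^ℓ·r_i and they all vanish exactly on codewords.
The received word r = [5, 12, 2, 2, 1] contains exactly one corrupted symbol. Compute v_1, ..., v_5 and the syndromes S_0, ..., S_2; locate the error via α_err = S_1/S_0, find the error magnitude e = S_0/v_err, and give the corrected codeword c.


S = (6, 8, 2), error at position 4, error magnitude e = 8, c = [5, 12, 2, 7, 1].

Step 1: column multipliers v_i = (∏_{j≠i}(α_i − α_j))^{−1} mod 13.
  i = 1 (α = 4): (4−12)(4−8)(4−10)(4−5) = (−8)·(−4)·(−6)·(−1) = 192 ≡ 10, so v_1 = 10^{−1} = 4 (mod 13).
  i = 2 (α = 12): (12−4)(12−8)(12−10)(12−5) = 8·4·2·7 = 448 ≡ 6, so v_2 = 6^{−1} = 11 (mod 13).
  i = 3 (α = 8): (8−4)(8−12)(8−10)(8−5) = 4·(−4)·(−2)·3 = 96 ≡ 5, so v_3 = 5^{−1} = 8 (mod 13).
  i = 4 (α = 10): (10−4)(10−12)(10−8)(10−5) = 6·(−2)·2·5 = −120 ≡ 10, so v_4 = 10^{−1} = 4 (mod 13).
  i = 5 (α = 5): (5−4)(5−12)(5−8)(5−10) = 1·(−7)·(−3)·(−5) = −105 ≡ 12, so v_5 = 12^{−1} = 12 (mod 13).
  v = [4, 11, 8, 4, 12].
Step 2: syndromes of r = [5, 12, 2, 2, 1] (all sums mod 13).
  S_0 = Σ v_i r_i = 4·5 + 11·12 + 8·2 + 4·2 + 12·1 = 188 ≡ 6.
  S_1 = Σ v_i α_i r_i = 4·4·5 + 11·12·12 + 8·8·2 + 4·10·2 + 12·5·1 = 1932 ≡ 8.
  α_i^2 mod 13 = [3, 1, 12, 9, 12].
  S_2 = Σ v_i α_i^2 r_i = 4·3·5 + 11·1·12 + 8·12·2 + 4·9·2 + 12·12·1 = 600 ≡ 2.
  S = (6, 8, 2) ≠ 0, so r is not a codeword (an error is present).
Step 3: locate the error. For a single error e at position i, S_ℓ = v_i·e·α_i^ℓ, so α_err = S_1/S_0.
  S_0^{−1} = 6^{−1} = 11 (mod 13), so α_err = 8·11 = 88 ≡ 10 = α_4. Error position i = 4.
  Consistency check: S_2/S_1 = 2·5 = 10 ≡ 10 = α_err ✓ (single-error assumption holds).
Step 4: error magnitude e = S_0/v_4 = S_0·∏_{j≠4}(α_4 − α_j) = 6·10 = 60 ≡ 8 (mod 13).
Step 5: correct position 4: c_4 = r_4 − e = 2 − 8 ≡ 7 (mod 13). Hence c = [5, 12, 2, 7, 1].
  Check: interpolating c through the α_i gives m(x) = 8 + 9·x (degree < 2) with m(α_i) = c_i for every i, so c is indeed a codeword.


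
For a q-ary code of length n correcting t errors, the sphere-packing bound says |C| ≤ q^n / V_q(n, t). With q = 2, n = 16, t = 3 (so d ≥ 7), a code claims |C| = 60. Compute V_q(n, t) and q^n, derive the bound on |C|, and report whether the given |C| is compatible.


V_q(n, t) = 697, q^n = 65536, Hamming bound = 94, |C| = 60 ≤ bound (satisfied).

Step 1: Compute V_q(n, t) = Σ_{j=0}^3 C(n, j) (q−1)^j.
  j = 0: C(16,0)·(1)^0 = 1·1 = 1.
  j = 1: C(16,1)·(1)^1 = 16·1 = 16.
  j = 2: C(16,2)·(1)^2 = 120·1 = 120.
  j = 3: C(16,3)·(1)^3 = 560·1 = 560.
  V_q(n, t) = 1 + 16 + 120 + 560 = 697.
Step 2: q^n = 2^16 = 65536.
Step 3: Hamming bound ⌊q^n / V_q(n,t)⌋ = ⌊65536/697⌋ = 94.
Step 4: Compare |C| = 60 to 94: satisfied.
The claimed |C| lies below the Hamming bound.


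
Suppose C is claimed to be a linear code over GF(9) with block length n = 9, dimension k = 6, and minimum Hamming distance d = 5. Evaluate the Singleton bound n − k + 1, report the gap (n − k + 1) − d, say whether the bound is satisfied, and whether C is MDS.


Singleton RHS = n − k + 1 = 4, slack = -1, bound violated (no such code; not MDS).

Singleton bound: d ≤ n − k + 1.
Here n = 9, k = 6, so n − k + 1 = 4.
Given d = 5, check d ≤ 4: NO.
Slack = (n − k + 1) − d = -1.
The slack is negative: d = 5 exceeds n − k + 1 = 4 by 1, so the Singleton bound is violated and no linear [9, 6, 5]_9 code can exist. In particular it is not MDS (MDS requires d = n − k + 1 exactly).
Description: the claimed parameters are [9, 6, 5]_9; such a code would be impossible (violates the Singleton bound).


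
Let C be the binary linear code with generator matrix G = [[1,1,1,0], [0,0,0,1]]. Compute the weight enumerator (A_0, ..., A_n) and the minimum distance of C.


Weight distribution: A_0 = 1, A_1 = 1, A_3 = 1, A_4 = 1. Minimum distance d = 1.

Enumerate all 2^2 = 4 messages m ∈ F_2^2.
For each, compute codeword c = mG in F_2^4, then tally its weight.
  m = 00 → c = 0000, weight = 0.
  m = 10 → c = 1110, weight = 3.
  m = 01 → c = 0001, weight = 1.
  m = 11 → c = 1111, weight = 4.
Tally weights:
  weight 0: 1 codewords.
  weight 1: 1 codewords.
  weight 3: 1 codewords.
  weight 4: 1 codewords.
Minimum distance d = smallest w > 0 with A_w > 0 = 1.
Sanity: Σ A_w = 4 = 2^2 = 4 ✓.


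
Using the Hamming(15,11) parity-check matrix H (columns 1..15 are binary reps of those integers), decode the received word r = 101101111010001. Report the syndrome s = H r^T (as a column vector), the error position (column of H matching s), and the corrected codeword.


s = (0, 0, 1, 0)^T, error position = 2, corrected codeword c = 111101111010001

Compute s = H r^T mod 2 one row at a time:
  s_1 = 1 + 1 + 0 + 1 + 0 + 0 + 0 + 1 = 4 ≡ 0 (mod 2).
  s_2 = 1 + 0 + 1 + 1 + 0 + 0 + 0 + 1 = 4 ≡ 0 (mod 2).
  s_3 = 0 + 1 + 1 + 1 + 0 + 1 + 0 + 1 = 5 ≡ 1 (mod 2).
  s_4 = 1 + 1 + 0 + 1 + 1 + 1 + 0 + 1 = 6 ≡ 0 (mod 2).
s = (0, 0, 1, 0)^T — this equals column 2 of H (binary 0010), so error is at position 2.
Correct: flip bit 2 of r = 101101111010001 to get c = 111101111010001.


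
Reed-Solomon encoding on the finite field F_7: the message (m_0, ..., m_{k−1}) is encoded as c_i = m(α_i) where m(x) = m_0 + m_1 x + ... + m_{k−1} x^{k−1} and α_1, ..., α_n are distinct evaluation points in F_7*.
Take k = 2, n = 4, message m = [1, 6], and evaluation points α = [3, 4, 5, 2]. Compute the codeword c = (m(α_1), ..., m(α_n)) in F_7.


c = [5, 4, 3, 6]

Message polynomial: m(x) = 1 + 6·x (mod 7).
For each evaluation point α_i, compute m(α_i) mod 7:
  α_1 = 3: Horner steps 6 → 5, so m(3) = 5.
  α_2 = 4: Horner steps 6 → 4, so m(4) = 4.
  α_3 = 5: Horner steps 6 → 3, so m(5) = 3.
  α_4 = 2: Horner steps 6 → 6, so m(2) = 6.
Codeword c = [5, 4, 3, 6] ∈ F_7^4.


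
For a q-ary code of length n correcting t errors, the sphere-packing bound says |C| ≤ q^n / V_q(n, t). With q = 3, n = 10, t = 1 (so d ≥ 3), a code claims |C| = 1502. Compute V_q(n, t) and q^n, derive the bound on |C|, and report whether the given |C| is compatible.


V_q(n, t) = 21, q^n = 59049, Hamming bound = 2811, |C| = 1502 ≤ bound (satisfied).

Step 1: Compute V_q(n, t) = Σ_{j=0}^1 C(n, j) (q−1)^j.
  j = 0: C(10,0)·(2)^0 = 1·1 = 1.
  j = 1: C(10,1)·(2)^1 = 10·2 = 20.
  V_q(n, t) = 1 + 20 = 21.
Step 2: q^n = 3^10 = 59049.
Step 3: Hamming bound ⌊q^n / V_q(n,t)⌋ = ⌊59049/21⌋ = 2811.
Step 4: Compare |C| = 1502 to 2811: satisfied.
The claimed |C| lies below the Hamming bound.


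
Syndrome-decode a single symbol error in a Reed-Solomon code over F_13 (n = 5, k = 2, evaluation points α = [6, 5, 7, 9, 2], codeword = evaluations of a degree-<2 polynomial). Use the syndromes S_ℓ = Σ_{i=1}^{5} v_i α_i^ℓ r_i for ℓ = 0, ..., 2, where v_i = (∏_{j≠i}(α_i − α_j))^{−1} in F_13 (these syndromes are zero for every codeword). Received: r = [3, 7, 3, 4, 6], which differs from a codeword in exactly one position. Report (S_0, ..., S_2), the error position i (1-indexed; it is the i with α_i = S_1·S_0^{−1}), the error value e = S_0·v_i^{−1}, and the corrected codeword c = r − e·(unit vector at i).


S = (5, 9, 11), error at position 3, error magnitude e = 4, c = [3, 7, 12, 4, 6].

Step 1: column multipliers v_i = (∏_{j≠i}(α_i − α_j))^{−1} mod 13.
  i = 1 (α = 6): (6−5)(6−7)(6−9)(6−2) = 1·(−1)·(−3)·4 = 12 ≡ 12, so v_1 = 12^{−1} = 12 (mod 13).
  i = 2 (α = 5): (5−6)(5−7)(5−9)(5−2) = (−1)·(−2)·(−4)·3 = −24 ≡ 2, so v_2 = 2^{−1} = 7 (mod 13).
  i = 3 (α = 7): (7−6)(7−5)(7−9)(7−2) = 1·2·(−2)·5 = −20 ≡ 6, so v_3 = 6^{−1} = 11 (mod 13).
  i = 4 (α = 9): (9−6)(9−5)(9−7)(9−2) = 3·4·2·7 = 168 ≡ 12, so v_4 = 12^{−1} = 12 (mod 13).
  i = 5 (α = 2): (2−6)(2−5)(2−7)(2−9) = (−4)·(−3)·(−5)·(−7) = 420 ≡ 4, so v_5 = 4^{−1} = 10 (mod 13).
  v = [12, 7, 11, 12, 10].
Step 2: syndromes of r = [3, 7, 3, 4, 6] (all sums mod 13).
  S_0 = Σ v_i r_i = 12·3 + 7·7 + 11·3 + 12·4 + 10·6 = 226 ≡ 5.
  S_1 = Σ v_i α_i r_i = 12·6·3 + 7·5·7 + 11·7·3 + 12·9·4 + 10·2·6 = 1244 ≡ 9.
  α_i^2 mod 13 = [10, 12, 10, 3, 4].
  S_2 = Σ v_i α_i^2 r_i = 12·10·3 + 7·12·7 + 11·10·3 + 12·3·4 + 10·4·6 = 1662 ≡ 11.
  S = (5, 9, 11) ≠ 0, so r is not a codeword (an error is present).
Step 3: locate the error. For a single error e at position i, S_ℓ = v_i·e·α_i^ℓ, so α_err = S_1/S_0.
  S_0^{−1} = 5^{−1} = 8 (mod 13), so α_err = 9·8 = 72 ≡ 7 = α_3. Error position i = 3.
  Consistency check: S_2/S_1 = 11·3 = 33 ≡ 7 = α_err ✓ (single-error assumption holds).
Step 4: error magnitude e = S_0/v_3 = S_0·∏_{j≠3}(α_3 − α_j) = 5·6 = 30 ≡ 4 (mod 13).
Step 5: correct position 3: c_3 = r_3 − e = 3 − 4 ≡ 12 (mod 13). Hence c = [3, 7, 12, 4, 6].
  Check: interpolating c through the α_i gives m(x) = 1 + 9·x (degree < 2) with m(α_i) = c_i for every i, so c is indeed a codeword.


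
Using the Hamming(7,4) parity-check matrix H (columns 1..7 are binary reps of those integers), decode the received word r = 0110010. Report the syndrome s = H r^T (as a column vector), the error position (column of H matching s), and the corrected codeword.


s = (1, 1, 1)^T, error position = 7, corrected codeword c = 0110011

Compute s = H r^T mod 2 one row at a time:
  s_1 = 0 + 0 + 1 + 0 = 1 ≡ 1 (mod 2).
  s_2 = 1 + 1 + 1 + 0 = 3 ≡ 1 (mod 2).
  s_3 = 0 + 1 + 0 + 0 = 1 ≡ 1 (mod 2).
s = (1, 1, 1)^T — this equals column 7 of H (binary 111), so error is at position 7.
Correct: flip bit 7 of r = 0110010 to get c = 0110011.


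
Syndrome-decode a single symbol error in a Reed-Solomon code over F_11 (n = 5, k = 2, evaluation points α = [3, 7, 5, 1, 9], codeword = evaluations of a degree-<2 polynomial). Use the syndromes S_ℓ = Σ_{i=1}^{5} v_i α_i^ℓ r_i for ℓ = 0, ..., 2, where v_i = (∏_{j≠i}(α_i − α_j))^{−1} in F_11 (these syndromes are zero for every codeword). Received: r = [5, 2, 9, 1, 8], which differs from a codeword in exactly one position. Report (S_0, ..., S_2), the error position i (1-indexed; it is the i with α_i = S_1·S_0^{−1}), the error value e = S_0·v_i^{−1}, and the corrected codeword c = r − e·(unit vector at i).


S = (9, 4, 3), error at position 5, error magnitude e = 2, c = [5, 2, 9, 1, 6].

Step 1: column multipliers v_i = (∏_{j≠i}(α_i − α_j))^{−1} mod 11.
  i = 1 (α = 3): (3−7)(3−5)(3−1)(3−9) = (−4)·(−2)·2·(−6) = −96 ≡ 3, so v_1 = 3^{−1} = 4 (mod 11).
  i = 2 (α = 7): (7−3)(7−5)(7−1)(7−9) = 4·2·6·(−2) = −96 ≡ 3, so v_2 = 3^{−1} = 4 (mod 11).
  i = 3 (α = 5): (5−3)(5−7)(5−1)(5−9) = 2·(−2)·4·(−4) = 64 ≡ 9, so v_3 = 9^{−1} = 5 (mod 11).
  i = 4 (α = 1): (1−3)(1−7)(1−5)(1−9) = (−2)·(−6)·(−4)·(−8) = 384 ≡ 10, so v_4 = 10^{−1} = 10 (mod 11).
  i = 5 (α = 9): (9−3)(9−7)(9−5)(9−1) = 6·2·4·8 = 384 ≡ 10, so v_5 = 10^{−1} = 10 (mod 11).
  v = [4, 4, 5, 10, 10].
Step 2: syndromes of r = [5, 2, 9, 1, 8] (all sums mod 11).
  S_0 = Σ v_i r_i = 4·5 + 4·2 + 5·9 + 10·1 + 10·8 = 163 ≡ 9.
  S_1 = Σ v_i α_i r_i = 4·3·5 + 4·7·2 + 5·5·9 + 10·1·1 + 10·9·8 = 1071 ≡ 4.
  α_i^2 mod 11 = [9, 5, 3, 1, 4].
  S_2 = Σ v_i α_i^2 r_i = 4·9·5 + 4·5·2 + 5·3·9 + 10·1·1 + 10·4·8 = 685 ≡ 3.
  S = (9, 4, 3) ≠ 0, so r is not a codeword (an error is present).
Step 3: locate the error. For a single error e at position i, S_ℓ = v_i·e·α_i^ℓ, so α_err = S_1/S_0.
  S_0^{−1} = 9^{−1} = 5 (mod 11), so α_err = 4·5 = 20 ≡ 9 = α_5. Error position i = 5.
  Consistency check: S_2/S_1 = 3·3 = 9 ≡ 9 = α_err ✓ (single-error assumption holds).
Step 4: error magnitude e = S_0/v_5 = S_0·∏_{j≠5}(α_5 − α_j) = 9·10 = 90 ≡ 2 (mod 11).
Step 5: correct position 5: c_5 = r_5 − e = 8 − 2 ≡ 6 (mod 11). Hence c = [5, 2, 9, 1, 6].
  Check: interpolating c through the α_i gives m(x) = 10 + 2·x (degree < 2) with m(α_i) = c_i for every i, so c is indeed a codeword.


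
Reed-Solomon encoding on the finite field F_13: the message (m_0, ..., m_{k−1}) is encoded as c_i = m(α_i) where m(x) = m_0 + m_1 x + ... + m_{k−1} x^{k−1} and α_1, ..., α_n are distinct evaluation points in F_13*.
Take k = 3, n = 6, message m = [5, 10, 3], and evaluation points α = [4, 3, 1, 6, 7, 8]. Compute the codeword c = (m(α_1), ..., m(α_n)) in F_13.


c = [2, 10, 5, 4, 1, 4]

Message polynomial: m(x) = 5 + 10·x + 3·x^2 (mod 13).
For each evaluation point α_i, compute m(α_i) mod 13:
  α_1 = 4: Horner steps 3 → 9 → 2, so m(4) = 2.
  α_2 = 3: Horner steps 3 → 6 → 10, so m(3) = 10.
  α_3 = 1: Horner steps 3 → 0 → 5, so m(1) = 5.
  α_4 = 6: Horner steps 3 → 2 → 4, so m(6) = 4.
  α_5 = 7: Horner steps 3 → 5 → 1, so m(7) = 1.
  α_6 = 8: Horner steps 3 → 8 → 4, so m(8) = 4.
Codeword c = [2, 10, 5, 4, 1, 4] ∈ F_13^6.


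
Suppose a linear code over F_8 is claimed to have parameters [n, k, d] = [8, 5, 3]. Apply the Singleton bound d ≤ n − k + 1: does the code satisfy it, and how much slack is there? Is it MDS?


Singleton RHS = n − k + 1 = 4, slack = 1, bound satisfied, not MDS.

Singleton bound: d ≤ n − k + 1.
Here n = 8, k = 5, so n − k + 1 = 4.
Given d = 3, check d ≤ 4: YES.
Slack = (n − k + 1) − d = 1.
The code is NOT MDS (slack = 1 > 0).
Description: the claimed parameters are [8, 5, 3]_8; such a code would be non-MDS.


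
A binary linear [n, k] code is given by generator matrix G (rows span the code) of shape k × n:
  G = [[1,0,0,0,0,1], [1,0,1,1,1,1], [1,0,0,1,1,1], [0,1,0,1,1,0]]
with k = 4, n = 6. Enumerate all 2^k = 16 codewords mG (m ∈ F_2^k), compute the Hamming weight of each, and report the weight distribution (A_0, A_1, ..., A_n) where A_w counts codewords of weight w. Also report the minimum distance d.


Weight distribution: A_0 = 1, A_1 = 2, A_2 = 3, A_3 = 4, A_4 = 3, A_5 = 2, A_6 = 1. Minimum distance d = 1.

Enumerate all 2^4 = 16 messages m ∈ F_2^4.
For each, compute codeword c = mG in F_2^6, then tally its weight.
  m = 0000 → c = 000000, weight = 0.
  m = 1000 → c = 100001, weight = 2.
  m = 0100 → c = 101111, weight = 5.
  m = 1100 → c = 001110, weight = 3.
  m = 0010 → c = 100111, weight = 4.
  m = 1010 → c = 000110, weight = 2.
  m = 0110 → c = 001000, weight = 1.
  m = 1110 → c = 101001, weight = 3.
  m = 0001 → c = 010110, weight = 3.
  m = 1001 → c = 110111, weight = 5.
  m = 0101 → c = 111001, weight = 4.
  m = 1101 → c = 011000, weight = 2.
  m = 0011 → c = 110001, weight = 3.
  m = 1011 → c = 010000, weight = 1.
  m = 0111 → c = 011110, weight = 4.
  m = 1111 → c = 111111, weight = 6.
Tally weights:
  weight 0: 1 codewords.
  weight 1: 2 codewords.
  weight 2: 3 codewords.
  weight 3: 4 codewords.
  weight 4: 3 codewords.
  weight 5: 2 codewords.
  weight 6: 1 codewords.
Minimum distance d = smallest w > 0 with A_w > 0 = 1.
Sanity: Σ A_w = 16 = 2^4 = 16 ✓.


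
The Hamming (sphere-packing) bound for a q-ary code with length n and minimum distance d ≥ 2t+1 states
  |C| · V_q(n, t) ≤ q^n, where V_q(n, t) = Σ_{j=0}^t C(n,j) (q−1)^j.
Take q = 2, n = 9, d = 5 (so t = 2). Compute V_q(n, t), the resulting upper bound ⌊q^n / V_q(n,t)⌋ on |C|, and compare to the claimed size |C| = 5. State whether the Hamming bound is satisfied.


V_q(n, t) = 46, q^n = 512, Hamming bound = 11, |C| = 5 ≤ bound (satisfied).

Step 1: Compute V_q(n, t) = Σ_{j=0}^2 C(n, j) (q−1)^j.
  j = 0: C(9,0)·(1)^0 = 1·1 = 1.
  j = 1: C(9,1)·(1)^1 = 9·1 = 9.
  j = 2: C(9,2)·(1)^2 = 36·1 = 36.
  V_q(n, t) = 1 + 9 + 36 = 46.
Step 2: q^n = 2^9 = 512.
Step 3: Hamming bound ⌊q^n / V_q(n,t)⌋ = ⌊512/46⌋ = 11.
Step 4: Compare |C| = 5 to 11: satisfied.
The claimed |C| lies below the Hamming bound.


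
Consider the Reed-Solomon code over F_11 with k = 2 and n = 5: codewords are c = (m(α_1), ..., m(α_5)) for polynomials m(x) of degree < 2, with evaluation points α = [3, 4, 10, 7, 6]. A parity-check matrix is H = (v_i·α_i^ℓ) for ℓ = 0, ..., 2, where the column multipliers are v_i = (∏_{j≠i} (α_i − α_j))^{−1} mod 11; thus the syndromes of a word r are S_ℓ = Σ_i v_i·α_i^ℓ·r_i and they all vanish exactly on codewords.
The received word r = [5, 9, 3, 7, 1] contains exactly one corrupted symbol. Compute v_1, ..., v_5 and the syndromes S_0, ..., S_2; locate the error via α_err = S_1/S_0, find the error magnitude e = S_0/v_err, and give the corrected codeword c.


S = (8, 10, 7), error at position 2, error magnitude e = 9, c = [5, 0, 3, 7, 1].

Step 1: column multipliers v_i = (∏_{j≠i}(α_i − α_j))^{−1} mod 11.
  i = 1 (α = 3): (3−4)(3−10)(3−7)(3−6) = (−1)·(−7)·(−4)·(−3) = 84 ≡ 7, so v_1 = 7^{−1} = 8 (mod 11).
  i = 2 (α = 4): (4−3)(4−10)(4−7)(4−6) = 1·(−6)·(−3)·(−2) = −36 ≡ 8, so v_2 = 8^{−1} = 7 (mod 11).
  i = 3 (α = 10): (10−3)(10−4)(10−7)(10−6) = 7·6·3·4 = 504 ≡ 9, so v_3 = 9^{−1} = 5 (mod 11).
  i = 4 (α = 7): (7−3)(7−4)(7−10)(7−6) = 4·3·(−3)·1 = −36 ≡ 8, so v_4 = 8^{−1} = 7 (mod 11).
  i = 5 (α = 6): (6−3)(6−4)(6−10)(6−7) = 3·2·(−4)·(−1) = 24 ≡ 2, so v_5 = 2^{−1} = 6 (mod 11).
  v = [8, 7, 5, 7, 6].
Step 2: syndromes of r = [5, 9, 3, 7, 1] (all sums mod 11).
  S_0 = Σ v_i r_i = 8·5 + 7·9 + 5·3 + 7·7 + 6·1 = 173 ≡ 8.
  S_1 = Σ v_i α_i r_i = 8·3·5 + 7·4·9 + 5·10·3 + 7·7·7 + 6·6·1 = 901 ≡ 10.
  α_i^2 mod 11 = [9, 5, 1, 5, 3].
  S_2 = Σ v_i α_i^2 r_i = 8·9·5 + 7·5·9 + 5·1·3 + 7·5·7 + 6·3·1 = 953 ≡ 7.
  S = (8, 10, 7) ≠ 0, so r is not a codeword (an error is present).
Step 3: locate the error. For a single error e at position i, S_ℓ = v_i·e·α_i^ℓ, so α_err = S_1/S_0.
  S_0^{−1} = 8^{−1} = 7 (mod 11), so α_err = 10·7 = 70 ≡ 4 = α_2. Error position i = 2.
  Consistency check: S_2/S_1 = 7·10 = 70 ≡ 4 = α_err ✓ (single-error assumption holds).
Step 4: error magnitude e = S_0/v_2 = S_0·∏_{j≠2}(α_2 − α_j) = 8·8 = 64 ≡ 9 (mod 11).
Step 5: correct position 2: c_2 = r_2 − e = 9 − 9 ≡ 0 (mod 11). Hence c = [5, 0, 3, 7, 1].
  Check: interpolating c through the α_i gives m(x) = 9 + 6·x (degree < 2) with m(α_i) = c_i for every i, so c is indeed a codeword.


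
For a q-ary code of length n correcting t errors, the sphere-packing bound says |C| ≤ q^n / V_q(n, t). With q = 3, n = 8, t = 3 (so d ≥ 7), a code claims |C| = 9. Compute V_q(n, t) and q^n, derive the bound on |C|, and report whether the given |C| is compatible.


V_q(n, t) = 577, q^n = 6561, Hamming bound = 11, |C| = 9 ≤ bound (satisfied).

Step 1: Compute V_q(n, t) = Σ_{j=0}^3 C(n, j) (q−1)^j.
  j = 0: C(8,0)·(2)^0 = 1·1 = 1.
  j = 1: C(8,1)·(2)^1 = 8·2 = 16.
  j = 2: C(8,2)·(2)^2 = 28·4 = 112.
  j = 3: C(8,3)·(2)^3 = 56·8 = 448.
  V_q(n, t) = 1 + 16 + 112 + 448 = 577.
Step 2: q^n = 3^8 = 6561.
Step 3: Hamming bound ⌊q^n / V_q(n,t)⌋ = ⌊6561/577⌋ = 11.
Step 4: Compare |C| = 9 to 11: satisfied.
The claimed |C| lies below the Hamming bound.


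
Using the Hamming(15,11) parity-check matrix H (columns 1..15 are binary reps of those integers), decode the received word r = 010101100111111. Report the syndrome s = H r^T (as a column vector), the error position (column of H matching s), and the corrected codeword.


s = (0, 1, 1, 0)^T, error position = 6, corrected codeword c = 010100100111111

Compute s = H r^T mod 2 one row at a time:
  s_1 = 0 + 0 + 1 + 1 + 1 + 1 + 1 + 1 = 6 ≡ 0 (mod 2).
  s_2 = 1 + 0 + 1 + 1 + 1 + 1 + 1 + 1 = 7 ≡ 1 (mod 2).
  s_3 = 1 + 0 + 1 + 1 + 1 + 1 + 1 + 1 = 7 ≡ 1 (mod 2).
  s_4 = 0 + 0 + 0 + 1 + 0 + 1 + 1 + 1 = 4 ≡ 0 (mod 2).
s = (0, 1, 1, 0)^T — this equals column 6 of H (binary 0110), so error is at position 6.
Correct: flip bit 6 of r = 010101100111111 to get c = 010100100111111.


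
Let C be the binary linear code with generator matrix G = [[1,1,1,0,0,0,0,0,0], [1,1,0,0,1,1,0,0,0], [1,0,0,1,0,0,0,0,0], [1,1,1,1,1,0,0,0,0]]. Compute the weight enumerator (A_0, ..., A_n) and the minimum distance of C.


Weight distribution: A_0 = 1, A_2 = 4, A_3 = 6, A_4 = 3, A_5 = 2. Minimum distance d = 2.

Enumerate all 2^4 = 16 messages m ∈ F_2^4.
For each, compute codeword c = mG in F_2^9, then tally its weight.
  m = 0000 → c = 000000000, weight = 0.
  m = 1000 → c = 111000000, weight = 3.
  m = 0100 → c = 110011000, weight = 4.
  m = 1100 → c = 001011000, weight = 3.
  m = 0010 → c = 100100000, weight = 2.
  m = 1010 → c = 011100000, weight = 3.
  m = 0110 → c = 010111000, weight = 4.
  m = 1110 → c = 101111000, weight = 5.
  m = 0001 → c = 111110000, weight = 5.
  m = 1001 → c = 000110000, weight = 2.
  m = 0101 → c = 001101000, weight = 3.
  m = 1101 → c = 110101000, weight = 4.
  m = 0011 → c = 011010000, weight = 3.
  m = 1011 → c = 100010000, weight = 2.
  m = 0111 → c = 101001000, weight = 3.
  m = 1111 → c = 010001000, weight = 2.
Tally weights:
  weight 0: 1 codewords.
  weight 2: 4 codewords.
  weight 3: 6 codewords.
  weight 4: 3 codewords.
  weight 5: 2 codewords.
Minimum distance d = smallest w > 0 with A_w > 0 = 2.
Sanity: Σ A_w = 16 = 2^4 = 16 ✓.


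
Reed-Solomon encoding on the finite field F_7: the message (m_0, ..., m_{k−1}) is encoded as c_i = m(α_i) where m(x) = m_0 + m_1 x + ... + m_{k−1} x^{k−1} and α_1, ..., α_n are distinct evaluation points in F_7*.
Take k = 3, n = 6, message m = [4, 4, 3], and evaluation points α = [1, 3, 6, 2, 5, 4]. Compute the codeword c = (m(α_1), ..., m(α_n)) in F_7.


c = [4, 1, 3, 3, 1, 5]

Message polynomial: m(x) = 4 + 4·x + 3·x^2 (mod 7).
For each evaluation point α_i, compute m(α_i) mod 7:
  α_1 = 1: Horner steps 3 → 0 → 4, so m(1) = 4.
  α_2 = 3: Horner steps 3 → 6 → 1, so m(3) = 1.
  α_3 = 6: Horner steps 3 → 1 → 3, so m(6) = 3.
  α_4 = 2: Horner steps 3 → 3 → 3, so m(2) = 3.
  α_5 = 5: Horner steps 3 → 5 → 1, so m(5) = 1.
  α_6 = 4: Horner steps 3 → 2 → 5, so m(4) = 5.
Codeword c = [4, 1, 3, 3, 1, 5] ∈ F_7^6.


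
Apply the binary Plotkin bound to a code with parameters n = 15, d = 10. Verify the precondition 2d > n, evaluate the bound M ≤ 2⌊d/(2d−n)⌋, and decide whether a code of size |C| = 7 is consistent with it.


Plotkin bound M ≤ 4; given |C| = 7 > bound (violated).

Check applicability: 2d = 20, n = 15.
2d − n = 5 > 0, so Plotkin applies.
Compute d/(2d−n) = 10/5 ≈ 2.0000.
⌊d/(2d−n)⌋ = 2.
Plotkin bound: M ≤ 2·2 = 4.
Given |C| = 7, check: VIOLATED.
This |C| is above the Plotkin bound, so no binary code with n = 15, d = 10 and 7 codewords exists.


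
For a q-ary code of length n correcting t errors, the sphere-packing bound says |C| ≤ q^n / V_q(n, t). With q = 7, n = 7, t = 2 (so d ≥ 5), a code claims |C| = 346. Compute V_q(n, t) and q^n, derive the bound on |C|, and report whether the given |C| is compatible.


V_q(n, t) = 799, q^n = 823543, Hamming bound = 1030, |C| = 346 ≤ bound (satisfied).

Step 1: Compute V_q(n, t) = Σ_{j=0}^2 C(n, j) (q−1)^j.
  j = 0: C(7,0)·(6)^0 = 1·1 = 1.
  j = 1: C(7,1)·(6)^1 = 7·6 = 42.
  j = 2: C(7,2)·(6)^2 = 21·36 = 756.
  V_q(n, t) = 1 + 42 + 756 = 799.
Step 2: q^n = 7^7 = 823543.
Step 3: Hamming bound ⌊q^n / V_q(n,t)⌋ = ⌊823543/799⌋ = 1030.
Step 4: Compare |C| = 346 to 1030: satisfied.
The claimed |C| lies below the Hamming bound.


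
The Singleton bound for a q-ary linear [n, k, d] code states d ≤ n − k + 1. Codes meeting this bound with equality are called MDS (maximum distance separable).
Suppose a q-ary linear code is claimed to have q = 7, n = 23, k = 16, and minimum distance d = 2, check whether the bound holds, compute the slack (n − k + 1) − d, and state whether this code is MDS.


Singleton RHS = n − k + 1 = 8, slack = 6, bound satisfied, not MDS.

Singleton bound: d ≤ n − k + 1.
Here n = 23, k = 16, so n − k + 1 = 8.
Given d = 2, check d ≤ 8: YES.
Slack = (n − k + 1) − d = 6.
The code is NOT MDS (slack = 6 > 0).
Description: the claimed parameters are [23, 16, 2]_7; such a code would be non-MDS.
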